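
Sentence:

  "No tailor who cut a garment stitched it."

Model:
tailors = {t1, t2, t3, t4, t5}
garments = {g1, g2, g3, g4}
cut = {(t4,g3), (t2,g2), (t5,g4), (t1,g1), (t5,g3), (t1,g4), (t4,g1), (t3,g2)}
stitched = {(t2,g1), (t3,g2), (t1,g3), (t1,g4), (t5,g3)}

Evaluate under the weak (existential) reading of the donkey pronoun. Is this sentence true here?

"it" takes "a garment" as antecedent — a donkey pronoun bound across the clause boundary.
Truth condition: for no (t,g) with cut(t,g) does stitched(t,g) hold.
Restrictor pairs — does the scope hold? (t1,g1):fails  (t1,g4):holds  (t2,g2):fails  (t3,g2):holds  (t4,g1):fails  (t4,g3):fails  (t5,g3):holds  (t5,g4):fails
Scope holds for 3 pair(s), so the sentence is false.

False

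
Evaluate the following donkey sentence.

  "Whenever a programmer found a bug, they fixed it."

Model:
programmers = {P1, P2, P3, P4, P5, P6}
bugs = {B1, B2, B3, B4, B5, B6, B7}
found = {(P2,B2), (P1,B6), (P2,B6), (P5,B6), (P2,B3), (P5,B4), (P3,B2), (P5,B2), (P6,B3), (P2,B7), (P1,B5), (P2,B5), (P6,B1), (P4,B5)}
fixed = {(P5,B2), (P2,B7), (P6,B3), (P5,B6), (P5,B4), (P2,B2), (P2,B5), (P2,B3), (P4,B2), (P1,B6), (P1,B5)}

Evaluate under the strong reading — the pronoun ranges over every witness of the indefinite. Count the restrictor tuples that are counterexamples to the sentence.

4

"it" takes "a bug" as antecedent — a donkey pronoun bound across the clause boundary.
Strong reading: for every (p,b) with found(p,b), fixed(p,b).
Restrictor pairs: (P1,B5) ✓  (P1,B6) ✓  (P2,B2) ✓  (P2,B3) ✓  (P2,B5) ✓  (P2,B6) ✗  (P2,B7) ✓  (P3,B2) ✗  (P4,B5) ✗  (P5,B2) ✓  (P5,B4) ✓  (P5,B6) ✓  (P6,B1) ✗  (P6,B3) ✓
Counterexamples (restrictor pairs failing the scope): 4.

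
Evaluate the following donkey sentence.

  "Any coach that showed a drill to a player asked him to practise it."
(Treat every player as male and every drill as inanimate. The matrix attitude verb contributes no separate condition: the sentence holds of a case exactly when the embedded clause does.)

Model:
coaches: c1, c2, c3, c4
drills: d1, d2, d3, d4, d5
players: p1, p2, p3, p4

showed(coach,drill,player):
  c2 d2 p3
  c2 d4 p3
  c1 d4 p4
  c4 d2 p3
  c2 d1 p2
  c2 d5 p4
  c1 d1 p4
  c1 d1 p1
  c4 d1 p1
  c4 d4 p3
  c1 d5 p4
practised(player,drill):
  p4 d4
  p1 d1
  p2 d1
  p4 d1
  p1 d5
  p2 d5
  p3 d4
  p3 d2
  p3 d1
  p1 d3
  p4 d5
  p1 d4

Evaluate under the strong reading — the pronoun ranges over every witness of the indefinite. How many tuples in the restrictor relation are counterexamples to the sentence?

"him" takes "a player" as antecedent and "it" takes "a drill"; both are donkey pronouns co-varying with the restrictor.
Strong reading: for every (c,d,p) with showed(c,d,p), practised(p,d).
Restrictor triples: (c1,d1,p1)→practised(p1,d1) ✓  (c1,d1,p4)→practised(p4,d1) ✓  (c1,d4,p4)→practised(p4,d4) ✓  (c1,d5,p4)→practised(p4,d5) ✓  (c2,d1,p2)→practised(p2,d1) ✓  (c2,d2,p3)→practised(p3,d2) ✓  (c2,d4,p3)→practised(p3,d4) ✓  (c2,d5,p4)→practised(p4,d5) ✓  (c4,d1,p1)→practised(p1,d1) ✓  (c4,d2,p3)→practised(p3,d2) ✓  (c4,d4,p3)→practised(p3,d4) ✓
Counterexamples (restrictor triples failing the scope): 0.

0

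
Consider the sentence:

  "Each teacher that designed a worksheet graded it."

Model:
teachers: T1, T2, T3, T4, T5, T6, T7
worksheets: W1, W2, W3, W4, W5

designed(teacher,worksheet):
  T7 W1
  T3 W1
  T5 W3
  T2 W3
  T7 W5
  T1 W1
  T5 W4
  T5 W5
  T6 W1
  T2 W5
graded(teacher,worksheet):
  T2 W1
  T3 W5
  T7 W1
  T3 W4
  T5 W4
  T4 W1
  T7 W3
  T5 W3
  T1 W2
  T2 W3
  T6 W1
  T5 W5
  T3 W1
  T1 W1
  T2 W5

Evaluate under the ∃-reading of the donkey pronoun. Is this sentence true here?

True

"it" takes "a worksheet" as antecedent — a donkey pronoun bound across the clause boundary.
Weak reading: every teacher t with some designed-worksheet has at least one designed-worksheet w such that graded(t,w).
Per teacher: T1:✓  T2:✓  T3:✓  T5:✓  T6:✓  T7:✓
Every teacher in the restrictor has a witness.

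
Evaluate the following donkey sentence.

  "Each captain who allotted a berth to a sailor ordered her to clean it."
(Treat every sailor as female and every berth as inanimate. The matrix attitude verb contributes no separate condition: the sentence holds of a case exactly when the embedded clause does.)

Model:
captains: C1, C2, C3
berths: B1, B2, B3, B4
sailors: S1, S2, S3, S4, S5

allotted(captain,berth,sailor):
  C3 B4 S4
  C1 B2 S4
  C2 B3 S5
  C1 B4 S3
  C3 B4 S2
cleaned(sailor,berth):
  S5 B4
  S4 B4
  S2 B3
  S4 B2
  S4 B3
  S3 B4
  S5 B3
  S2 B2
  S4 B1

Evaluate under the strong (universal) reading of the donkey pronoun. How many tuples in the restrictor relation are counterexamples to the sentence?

1

"her" takes "a sailor" as antecedent and "it" takes "a berth"; both are donkey pronouns co-varying with the restrictor.
Strong reading: for every (c,b,s) with allotted(c,b,s), cleaned(s,b).
Restrictor triples: (C1,B2,S4)→cleaned(S4,B2) ✓  (C1,B4,S3)→cleaned(S3,B4) ✓  (C2,B3,S5)→cleaned(S5,B3) ✓  (C3,B4,S2)→cleaned(S2,B4) ✗  (C3,B4,S4)→cleaned(S4,B4) ✓
Counterexamples (restrictor triples failing the scope): 1.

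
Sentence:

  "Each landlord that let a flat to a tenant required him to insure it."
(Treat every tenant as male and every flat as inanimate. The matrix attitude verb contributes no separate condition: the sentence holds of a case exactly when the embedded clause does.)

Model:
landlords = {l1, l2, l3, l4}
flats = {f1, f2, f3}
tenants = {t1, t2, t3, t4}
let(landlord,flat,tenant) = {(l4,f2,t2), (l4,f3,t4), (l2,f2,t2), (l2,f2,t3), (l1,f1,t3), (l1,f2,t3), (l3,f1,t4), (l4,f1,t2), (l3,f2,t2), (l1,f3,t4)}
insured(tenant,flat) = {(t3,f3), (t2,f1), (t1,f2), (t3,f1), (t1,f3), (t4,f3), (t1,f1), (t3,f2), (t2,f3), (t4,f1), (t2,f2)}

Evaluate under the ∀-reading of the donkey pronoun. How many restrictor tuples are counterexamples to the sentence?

"him" takes "a tenant" as antecedent and "it" takes "a flat"; both are donkey pronouns co-varying with the restrictor.
Strong reading: for every (l,f,t) with let(l,f,t), insured(t,f).
Restrictor triples: (l1,f1,t3)→insured(t3,f1) ✓  (l1,f2,t3)→insured(t3,f2) ✓  (l1,f3,t4)→insured(t4,f3) ✓  (l2,f2,t2)→insured(t2,f2) ✓  (l2,f2,t3)→insured(t3,f2) ✓  (l3,f1,t4)→insured(t4,f1) ✓  (l3,f2,t2)→insured(t2,f2) ✓  (l4,f1,t2)→insured(t2,f1) ✓  (l4,f2,t2)→insured(t2,f2) ✓  (l4,f3,t4)→insured(t4,f3) ✓
Counterexamples (restrictor triples failing the scope): 0.

0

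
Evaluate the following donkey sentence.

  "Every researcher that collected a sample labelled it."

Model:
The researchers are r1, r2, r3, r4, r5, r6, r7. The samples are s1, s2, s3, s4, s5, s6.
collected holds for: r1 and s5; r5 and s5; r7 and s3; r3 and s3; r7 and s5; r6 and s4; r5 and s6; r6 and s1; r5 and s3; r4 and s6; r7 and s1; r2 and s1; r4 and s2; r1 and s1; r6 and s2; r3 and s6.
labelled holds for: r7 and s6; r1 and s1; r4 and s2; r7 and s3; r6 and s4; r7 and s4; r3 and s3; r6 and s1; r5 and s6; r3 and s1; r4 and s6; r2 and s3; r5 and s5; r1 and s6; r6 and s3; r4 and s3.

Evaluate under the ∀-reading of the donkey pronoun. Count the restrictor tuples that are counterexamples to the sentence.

"it" takes "a sample" as antecedent — a donkey pronoun bound across the clause boundary.
Strong reading: for every (r,s) with collected(r,s), labelled(r,s).
Restrictor pairs: (r1,s1) ✓  (r1,s5) ✗  (r2,s1) ✗  (r3,s3) ✓  (r3,s6) ✗  (r4,s2) ✓  (r4,s6) ✓  (r5,s3) ✗  (r5,s5) ✓  (r5,s6) ✓  (r6,s1) ✓  (r6,s2) ✗  (r6,s4) ✓  (r7,s1) ✗  (r7,s3) ✓  (r7,s5) ✗
Counterexamples (restrictor pairs failing the scope): 7.

7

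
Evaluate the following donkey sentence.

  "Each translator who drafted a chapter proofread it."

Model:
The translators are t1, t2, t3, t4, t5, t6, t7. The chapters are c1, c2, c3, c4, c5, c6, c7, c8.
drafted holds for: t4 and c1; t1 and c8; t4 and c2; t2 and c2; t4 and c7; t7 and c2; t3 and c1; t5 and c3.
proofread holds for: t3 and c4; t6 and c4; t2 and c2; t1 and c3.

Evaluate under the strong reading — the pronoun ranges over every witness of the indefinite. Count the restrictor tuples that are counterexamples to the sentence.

"it" takes "a chapter" as antecedent — a donkey pronoun bound across the clause boundary.
Strong reading: for every (t,c) with drafted(t,c), proofread(t,c).
Restrictor pairs: (t1,c8) ✗  (t2,c2) ✓  (t3,c1) ✗  (t4,c1) ✗  (t4,c2) ✗  (t4,c7) ✗  (t5,c3) ✗  (t7,c2) ✗
Counterexamples (restrictor pairs failing the scope): 7.

7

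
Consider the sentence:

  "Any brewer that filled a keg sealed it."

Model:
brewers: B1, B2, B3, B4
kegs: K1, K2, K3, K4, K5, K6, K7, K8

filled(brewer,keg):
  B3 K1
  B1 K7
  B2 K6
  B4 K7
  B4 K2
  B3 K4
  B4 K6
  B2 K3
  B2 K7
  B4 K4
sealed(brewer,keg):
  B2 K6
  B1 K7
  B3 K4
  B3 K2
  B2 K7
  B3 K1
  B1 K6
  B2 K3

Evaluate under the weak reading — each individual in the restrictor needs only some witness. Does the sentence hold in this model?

False

"it" takes "a keg" as antecedent — a donkey pronoun bound across the clause boundary.
Weak reading: every brewer b with some filled-keg has at least one filled-keg k such that sealed(b,k).
Per brewer: B1:✓  B2:✓  B3:✓  B4:✗
B4 has no witness among its filled-kegs.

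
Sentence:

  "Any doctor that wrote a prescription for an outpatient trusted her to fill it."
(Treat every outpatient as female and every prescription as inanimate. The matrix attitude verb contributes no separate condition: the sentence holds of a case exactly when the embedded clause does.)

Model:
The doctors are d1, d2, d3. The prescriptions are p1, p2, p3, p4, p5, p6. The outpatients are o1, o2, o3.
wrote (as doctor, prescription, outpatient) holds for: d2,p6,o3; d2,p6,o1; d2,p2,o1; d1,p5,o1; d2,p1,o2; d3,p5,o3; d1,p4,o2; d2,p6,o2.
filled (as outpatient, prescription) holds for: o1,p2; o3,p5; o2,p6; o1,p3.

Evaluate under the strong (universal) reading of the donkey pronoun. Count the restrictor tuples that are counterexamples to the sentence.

"her" takes "an outpatient" as antecedent and "it" takes "a prescription"; both are donkey pronouns co-varying with the restrictor.
Strong reading: for every (d,p,o) with wrote(d,p,o), filled(o,p).
Restrictor triples: (d1,p4,o2)→filled(o2,p4) ✗  (d1,p5,o1)→filled(o1,p5) ✗  (d2,p1,o2)→filled(o2,p1) ✗  (d2,p2,o1)→filled(o1,p2) ✓  (d2,p6,o1)→filled(o1,p6) ✗  (d2,p6,o2)→filled(o2,p6) ✓  (d2,p6,o3)→filled(o3,p6) ✗  (d3,p5,o3)→filled(o3,p5) ✓
Counterexamples (restrictor triples failing the scope): 5.

5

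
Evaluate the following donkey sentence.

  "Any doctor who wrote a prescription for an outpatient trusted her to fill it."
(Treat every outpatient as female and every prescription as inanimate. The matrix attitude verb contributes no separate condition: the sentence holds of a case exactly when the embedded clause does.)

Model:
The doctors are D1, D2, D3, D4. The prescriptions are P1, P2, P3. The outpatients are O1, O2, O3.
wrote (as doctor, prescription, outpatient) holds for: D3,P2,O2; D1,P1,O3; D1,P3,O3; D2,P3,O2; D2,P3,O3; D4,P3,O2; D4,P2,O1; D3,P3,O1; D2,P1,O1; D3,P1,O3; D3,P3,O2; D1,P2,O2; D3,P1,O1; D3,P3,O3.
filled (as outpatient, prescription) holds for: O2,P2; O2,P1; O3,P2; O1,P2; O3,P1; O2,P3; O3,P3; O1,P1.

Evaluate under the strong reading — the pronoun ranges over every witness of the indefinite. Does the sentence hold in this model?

False

"her" takes "an outpatient" as antecedent and "it" takes "a prescription"; both are donkey pronouns co-varying with the restrictor.
Strong reading: for every (d,p,o) with wrote(d,p,o), filled(o,p).
Restrictor triples: (D1,P1,O3)→filled(O3,P1) ✓  (D1,P2,O2)→filled(O2,P2) ✓  (D1,P3,O3)→filled(O3,P3) ✓  (D2,P1,O1)→filled(O1,P1) ✓  (D2,P3,O2)→filled(O2,P3) ✓  (D2,P3,O3)→filled(O3,P3) ✓  (D3,P1,O1)→filled(O1,P1) ✓  (D3,P1,O3)→filled(O3,P1) ✓  (D3,P2,O2)→filled(O2,P2) ✓  (D3,P3,O1)→filled(O1,P3) ✗  (D3,P3,O2)→filled(O2,P3) ✓  (D3,P3,O3)→filled(O3,P3) ✓  (D4,P2,O1)→filled(O1,P2) ✓  (D4,P3,O2)→filled(O2,P3) ✓
Counterexample: (D3,P3,O1) — filled(O1,P3) does not hold.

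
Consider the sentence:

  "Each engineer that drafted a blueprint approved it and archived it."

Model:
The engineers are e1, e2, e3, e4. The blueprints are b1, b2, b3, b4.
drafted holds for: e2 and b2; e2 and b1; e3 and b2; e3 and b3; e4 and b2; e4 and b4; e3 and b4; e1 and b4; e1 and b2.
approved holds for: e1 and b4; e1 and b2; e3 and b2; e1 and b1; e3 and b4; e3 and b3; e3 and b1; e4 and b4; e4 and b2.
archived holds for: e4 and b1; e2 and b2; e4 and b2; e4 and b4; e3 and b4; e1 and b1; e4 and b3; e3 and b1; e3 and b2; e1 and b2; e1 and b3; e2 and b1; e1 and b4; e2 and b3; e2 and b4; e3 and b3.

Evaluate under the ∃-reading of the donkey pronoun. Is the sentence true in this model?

False

"it" takes "a blueprint" as antecedent — a donkey pronoun bound across the clause boundary.
Weak reading: every engineer e with some drafted-blueprint has at least one drafted-blueprint b such that approved(e,b) ∧ archived(e,b).
Per engineer: e1:✓  e2:✗  e3:✓  e4:✓
e2 has no witness among its drafted-blueprints.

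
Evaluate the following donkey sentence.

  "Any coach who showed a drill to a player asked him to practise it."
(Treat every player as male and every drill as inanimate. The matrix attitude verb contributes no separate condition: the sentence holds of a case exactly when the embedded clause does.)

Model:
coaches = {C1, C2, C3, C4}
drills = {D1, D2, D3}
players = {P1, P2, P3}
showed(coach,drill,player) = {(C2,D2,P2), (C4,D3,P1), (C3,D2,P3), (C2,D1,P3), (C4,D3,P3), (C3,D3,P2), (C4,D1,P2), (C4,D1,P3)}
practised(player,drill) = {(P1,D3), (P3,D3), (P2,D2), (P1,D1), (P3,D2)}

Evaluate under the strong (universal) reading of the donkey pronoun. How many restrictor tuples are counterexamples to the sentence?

4

"him" takes "a player" as antecedent and "it" takes "a drill"; both are donkey pronouns co-varying with the restrictor.
Strong reading: for every (c,d,p) with showed(c,d,p), practised(p,d).
Restrictor triples: (C2,D1,P3)→practised(P3,D1) ✗  (C2,D2,P2)→practised(P2,D2) ✓  (C3,D2,P3)→practised(P3,D2) ✓  (C3,D3,P2)→practised(P2,D3) ✗  (C4,D1,P2)→practised(P2,D1) ✗  (C4,D1,P3)→practised(P3,D1) ✗  (C4,D3,P1)→practised(P1,D3) ✓  (C4,D3,P3)→practised(P3,D3) ✓
Counterexamples (restrictor triples failing the scope): 4.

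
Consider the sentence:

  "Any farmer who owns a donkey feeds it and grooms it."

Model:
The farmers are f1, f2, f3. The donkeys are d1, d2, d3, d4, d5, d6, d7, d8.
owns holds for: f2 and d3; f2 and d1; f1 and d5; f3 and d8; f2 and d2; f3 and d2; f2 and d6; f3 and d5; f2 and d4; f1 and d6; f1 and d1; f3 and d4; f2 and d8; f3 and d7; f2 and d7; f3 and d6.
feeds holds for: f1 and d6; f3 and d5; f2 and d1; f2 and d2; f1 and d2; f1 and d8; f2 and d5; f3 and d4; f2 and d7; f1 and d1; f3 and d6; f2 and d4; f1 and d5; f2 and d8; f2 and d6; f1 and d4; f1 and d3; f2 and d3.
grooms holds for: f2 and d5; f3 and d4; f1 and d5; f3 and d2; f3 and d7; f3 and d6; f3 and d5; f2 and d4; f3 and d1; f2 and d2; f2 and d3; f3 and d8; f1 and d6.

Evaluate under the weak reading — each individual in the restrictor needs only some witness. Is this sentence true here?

True

"it" takes "a donkey" as antecedent — a donkey pronoun bound across the clause boundary.
Weak reading: every farmer f with some owns-donkey has at least one owns-donkey d such that feeds(f,d) ∧ grooms(f,d).
Per farmer: f1:✓  f2:✓  f3:✓
Every farmer in the restrictor has a witness.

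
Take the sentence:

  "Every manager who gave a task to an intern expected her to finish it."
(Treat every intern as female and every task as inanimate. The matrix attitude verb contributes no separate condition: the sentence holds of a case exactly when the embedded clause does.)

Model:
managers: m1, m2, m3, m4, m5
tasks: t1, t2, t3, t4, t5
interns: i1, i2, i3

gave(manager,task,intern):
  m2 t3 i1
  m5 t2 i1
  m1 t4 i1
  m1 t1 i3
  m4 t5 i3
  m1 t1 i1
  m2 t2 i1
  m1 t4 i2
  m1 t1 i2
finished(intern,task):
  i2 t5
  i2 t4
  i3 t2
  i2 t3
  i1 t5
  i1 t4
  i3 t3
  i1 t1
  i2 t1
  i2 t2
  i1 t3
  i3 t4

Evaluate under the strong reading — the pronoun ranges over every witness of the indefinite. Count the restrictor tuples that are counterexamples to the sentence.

"her" takes "an intern" as antecedent and "it" takes "a task"; both are donkey pronouns co-varying with the restrictor.
Strong reading: for every (m,t,i) with gave(m,t,i), finished(i,t).
Restrictor triples: (m1,t1,i1)→finished(i1,t1) ✓  (m1,t1,i2)→finished(i2,t1) ✓  (m1,t1,i3)→finished(i3,t1) ✗  (m1,t4,i1)→finished(i1,t4) ✓  (m1,t4,i2)→finished(i2,t4) ✓  (m2,t2,i1)→finished(i1,t2) ✗  (m2,t3,i1)→finished(i1,t3) ✓  (m4,t5,i3)→finished(i3,t5) ✗  (m5,t2,i1)→finished(i1,t2) ✗
Counterexamples (restrictor triples failing the scope): 4.

4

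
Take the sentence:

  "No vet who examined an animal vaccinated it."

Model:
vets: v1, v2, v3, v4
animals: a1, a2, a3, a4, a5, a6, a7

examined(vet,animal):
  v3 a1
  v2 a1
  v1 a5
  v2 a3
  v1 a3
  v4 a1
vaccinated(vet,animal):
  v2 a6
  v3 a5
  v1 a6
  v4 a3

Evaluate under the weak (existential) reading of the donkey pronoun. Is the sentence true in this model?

"it" takes "an animal" as antecedent — a donkey pronoun bound across the clause boundary.
Truth condition: for no (v,a) with examined(v,a) does vaccinated(v,a) hold.
Restrictor pairs — does the scope hold? (v1,a3):fails  (v1,a5):fails  (v2,a1):fails  (v2,a3):fails  (v3,a1):fails  (v4,a1):fails
Scope holds for no restrictor pair, so the sentence is true.

True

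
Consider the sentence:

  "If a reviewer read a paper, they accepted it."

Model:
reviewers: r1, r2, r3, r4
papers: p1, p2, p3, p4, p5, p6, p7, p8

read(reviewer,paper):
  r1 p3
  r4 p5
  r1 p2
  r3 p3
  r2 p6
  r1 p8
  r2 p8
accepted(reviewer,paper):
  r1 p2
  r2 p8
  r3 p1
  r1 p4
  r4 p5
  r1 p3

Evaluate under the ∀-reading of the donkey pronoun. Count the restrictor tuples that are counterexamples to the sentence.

"it" takes "a paper" as antecedent — a donkey pronoun bound across the clause boundary.
Strong reading: for every (r,p) with read(r,p), accepted(r,p).
Restrictor pairs: (r1,p2) ✓  (r1,p3) ✓  (r1,p8) ✗  (r2,p6) ✗  (r2,p8) ✓  (r3,p3) ✗  (r4,p5) ✓
Counterexamples (restrictor pairs failing the scope): 3.

3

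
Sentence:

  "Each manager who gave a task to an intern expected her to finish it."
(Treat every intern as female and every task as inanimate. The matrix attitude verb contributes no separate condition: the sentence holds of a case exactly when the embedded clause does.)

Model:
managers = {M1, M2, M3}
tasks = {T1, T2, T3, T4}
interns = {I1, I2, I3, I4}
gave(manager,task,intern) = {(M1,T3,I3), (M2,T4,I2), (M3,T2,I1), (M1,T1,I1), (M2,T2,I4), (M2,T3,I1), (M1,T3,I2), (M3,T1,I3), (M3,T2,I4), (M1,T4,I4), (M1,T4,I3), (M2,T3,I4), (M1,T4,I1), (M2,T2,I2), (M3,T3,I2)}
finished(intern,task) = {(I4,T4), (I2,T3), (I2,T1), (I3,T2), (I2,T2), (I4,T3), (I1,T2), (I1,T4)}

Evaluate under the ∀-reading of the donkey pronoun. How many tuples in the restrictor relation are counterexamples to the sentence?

8

"her" takes "an intern" as antecedent and "it" takes "a task"; both are donkey pronouns co-varying with the restrictor.
Strong reading: for every (m,t,i) with gave(m,t,i), finished(i,t).
Restrictor triples: (M1,T1,I1)→finished(I1,T1) ✗  (M1,T3,I2)→finished(I2,T3) ✓  (M1,T3,I3)→finished(I3,T3) ✗  (M1,T4,I1)→finished(I1,T4) ✓  (M1,T4,I3)→finished(I3,T4) ✗  (M1,T4,I4)→finished(I4,T4) ✓  (M2,T2,I2)→finished(I2,T2) ✓  (M2,T2,I4)→finished(I4,T2) ✗  (M2,T3,I1)→finished(I1,T3) ✗  (M2,T3,I4)→finished(I4,T3) ✓  (M2,T4,I2)→finished(I2,T4) ✗  (M3,T1,I3)→finished(I3,T1) ✗  (M3,T2,I1)→finished(I1,T2) ✓  (M3,T2,I4)→finished(I4,T2) ✗  (M3,T3,I2)→finished(I2,T3) ✓
Counterexamples (restrictor triples failing the scope): 8.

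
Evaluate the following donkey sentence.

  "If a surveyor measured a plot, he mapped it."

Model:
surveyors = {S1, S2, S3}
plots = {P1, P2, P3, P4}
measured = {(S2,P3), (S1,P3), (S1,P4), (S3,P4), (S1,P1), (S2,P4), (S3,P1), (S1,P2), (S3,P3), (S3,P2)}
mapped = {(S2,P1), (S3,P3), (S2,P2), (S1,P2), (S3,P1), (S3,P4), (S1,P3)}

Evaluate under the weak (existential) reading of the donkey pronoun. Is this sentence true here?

False

"it" takes "a plot" as antecedent — a donkey pronoun bound across the clause boundary.
Weak reading: every surveyor s with some measured-plot has at least one measured-plot p such that mapped(s,p).
Per surveyor: S1:✓  S2:✗  S3:✓
S2 has no witness among its measured-plots.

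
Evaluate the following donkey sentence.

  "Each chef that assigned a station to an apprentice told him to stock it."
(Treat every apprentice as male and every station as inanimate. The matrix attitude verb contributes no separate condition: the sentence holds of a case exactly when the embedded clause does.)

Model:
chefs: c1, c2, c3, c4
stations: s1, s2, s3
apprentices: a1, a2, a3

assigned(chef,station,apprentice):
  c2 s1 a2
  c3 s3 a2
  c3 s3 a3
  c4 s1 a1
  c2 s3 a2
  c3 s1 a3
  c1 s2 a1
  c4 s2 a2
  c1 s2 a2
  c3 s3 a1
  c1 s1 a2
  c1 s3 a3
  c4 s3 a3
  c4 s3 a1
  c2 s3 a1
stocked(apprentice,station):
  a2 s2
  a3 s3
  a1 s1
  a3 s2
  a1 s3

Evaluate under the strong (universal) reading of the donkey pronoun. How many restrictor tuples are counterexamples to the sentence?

6

"him" takes "an apprentice" as antecedent and "it" takes "a station"; both are donkey pronouns co-varying with the restrictor.
Strong reading: for every (c,s,a) with assigned(c,s,a), stocked(a,s).
Restrictor triples: (c1,s1,a2)→stocked(a2,s1) ✗  (c1,s2,a1)→stocked(a1,s2) ✗  (c1,s2,a2)→stocked(a2,s2) ✓  (c1,s3,a3)→stocked(a3,s3) ✓  (c2,s1,a2)→stocked(a2,s1) ✗  (c2,s3,a1)→stocked(a1,s3) ✓  (c2,s3,a2)→stocked(a2,s3) ✗  (c3,s1,a3)→stocked(a3,s1) ✗  (c3,s3,a1)→stocked(a1,s3) ✓  (c3,s3,a2)→stocked(a2,s3) ✗  (c3,s3,a3)→stocked(a3,s3) ✓  (c4,s1,a1)→stocked(a1,s1) ✓  (c4,s2,a2)→stocked(a2,s2) ✓  (c4,s3,a1)→stocked(a1,s3) ✓  (c4,s3,a3)→stocked(a3,s3) ✓
Counterexamples (restrictor triples failing the scope): 6.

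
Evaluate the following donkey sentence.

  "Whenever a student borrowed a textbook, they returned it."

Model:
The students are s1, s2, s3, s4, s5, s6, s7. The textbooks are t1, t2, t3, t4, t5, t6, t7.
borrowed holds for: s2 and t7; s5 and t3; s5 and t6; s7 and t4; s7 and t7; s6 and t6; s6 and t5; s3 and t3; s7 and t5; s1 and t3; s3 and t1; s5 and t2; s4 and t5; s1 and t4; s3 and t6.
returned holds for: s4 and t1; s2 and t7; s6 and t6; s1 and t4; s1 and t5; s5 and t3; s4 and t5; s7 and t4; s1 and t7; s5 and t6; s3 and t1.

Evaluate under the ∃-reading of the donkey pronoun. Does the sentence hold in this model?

"it" takes "a textbook" as antecedent — a donkey pronoun bound across the clause boundary.
Weak reading: every student s with some borrowed-textbook has at least one borrowed-textbook t such that returned(s,t).
Per student: s1:✓  s2:✓  s3:✓  s4:✓  s5:✓  s6:✓  s7:✓
Every student in the restrictor has a witness.

True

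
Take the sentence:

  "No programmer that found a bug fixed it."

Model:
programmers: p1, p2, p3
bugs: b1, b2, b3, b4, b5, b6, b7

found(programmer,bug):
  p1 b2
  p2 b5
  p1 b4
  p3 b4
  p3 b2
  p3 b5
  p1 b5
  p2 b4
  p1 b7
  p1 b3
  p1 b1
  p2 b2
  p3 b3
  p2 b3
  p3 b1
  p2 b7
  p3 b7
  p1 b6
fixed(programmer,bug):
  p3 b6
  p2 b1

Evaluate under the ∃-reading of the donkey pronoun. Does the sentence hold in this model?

"it" takes "a bug" as antecedent — a donkey pronoun bound across the clause boundary.
Truth condition: for no (p,b) with found(p,b) does fixed(p,b) hold.
Restrictor pairs — does the scope hold? (p1,b1):fails  (p1,b2):fails  (p1,b3):fails  (p1,b4):fails  (p1,b5):fails  (p1,b6):fails  (p1,b7):fails  (p2,b2):fails  (p2,b3):fails  (p2,b4):fails  (p2,b5):fails  (p2,b7):fails  (p3,b1):fails  (p3,b2):fails  (p3,b3):fails  (p3,b4):fails  (p3,b5):fails  (p3,b7):fails
Scope holds for no restrictor pair, so the sentence is true.

True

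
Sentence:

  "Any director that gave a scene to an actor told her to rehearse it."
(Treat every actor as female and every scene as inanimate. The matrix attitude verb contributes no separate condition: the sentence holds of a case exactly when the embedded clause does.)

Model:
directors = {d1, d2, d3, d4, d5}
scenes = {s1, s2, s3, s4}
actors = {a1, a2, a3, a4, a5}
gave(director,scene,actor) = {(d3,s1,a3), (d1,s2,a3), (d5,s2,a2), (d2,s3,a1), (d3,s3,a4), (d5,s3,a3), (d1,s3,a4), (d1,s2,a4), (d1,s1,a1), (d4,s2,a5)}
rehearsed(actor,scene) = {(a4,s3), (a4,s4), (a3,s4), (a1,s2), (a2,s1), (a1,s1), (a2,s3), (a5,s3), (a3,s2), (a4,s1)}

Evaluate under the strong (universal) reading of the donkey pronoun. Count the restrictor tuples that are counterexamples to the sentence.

6

"her" takes "an actor" as antecedent and "it" takes "a scene"; both are donkey pronouns co-varying with the restrictor.
Strong reading: for every (d,s,a) with gave(d,s,a), rehearsed(a,s).
Restrictor triples: (d1,s1,a1)→rehearsed(a1,s1) ✓  (d1,s2,a3)→rehearsed(a3,s2) ✓  (d1,s2,a4)→rehearsed(a4,s2) ✗  (d1,s3,a4)→rehearsed(a4,s3) ✓  (d2,s3,a1)→rehearsed(a1,s3) ✗  (d3,s1,a3)→rehearsed(a3,s1) ✗  (d3,s3,a4)→rehearsed(a4,s3) ✓  (d4,s2,a5)→rehearsed(a5,s2) ✗  (d5,s2,a2)→rehearsed(a2,s2) ✗  (d5,s3,a3)→rehearsed(a3,s3) ✗
Counterexamples (restrictor triples failing the scope): 6.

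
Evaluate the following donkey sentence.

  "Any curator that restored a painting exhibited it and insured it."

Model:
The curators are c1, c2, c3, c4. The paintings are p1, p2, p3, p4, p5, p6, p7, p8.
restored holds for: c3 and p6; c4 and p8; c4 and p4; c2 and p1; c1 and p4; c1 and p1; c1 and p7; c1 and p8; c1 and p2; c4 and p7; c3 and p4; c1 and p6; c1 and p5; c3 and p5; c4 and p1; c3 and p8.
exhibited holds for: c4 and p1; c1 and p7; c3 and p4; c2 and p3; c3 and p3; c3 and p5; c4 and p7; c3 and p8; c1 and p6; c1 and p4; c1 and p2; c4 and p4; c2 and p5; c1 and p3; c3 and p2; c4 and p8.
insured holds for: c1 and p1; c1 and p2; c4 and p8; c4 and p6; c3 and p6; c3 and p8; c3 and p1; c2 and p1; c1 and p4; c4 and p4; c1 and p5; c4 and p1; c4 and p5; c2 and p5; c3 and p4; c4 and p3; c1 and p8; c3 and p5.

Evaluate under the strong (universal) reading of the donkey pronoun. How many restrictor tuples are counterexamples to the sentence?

"it" takes "a painting" as antecedent — a donkey pronoun bound across the clause boundary.
Strong reading: for every (c,p) with restored(c,p), exhibited(c,p) ∧ insured(c,p).
Restrictor pairs: (c1,p1) ✗  (c1,p2) ✓  (c1,p4) ✓  (c1,p5) ✗  (c1,p6) ✗  (c1,p7) ✗  (c1,p8) ✗  (c2,p1) ✗  (c3,p4) ✓  (c3,p5) ✓  (c3,p6) ✗  (c3,p8) ✓  (c4,p1) ✓  (c4,p4) ✓  (c4,p7) ✗  (c4,p8) ✓
Counterexamples (restrictor pairs failing the scope): 8.

8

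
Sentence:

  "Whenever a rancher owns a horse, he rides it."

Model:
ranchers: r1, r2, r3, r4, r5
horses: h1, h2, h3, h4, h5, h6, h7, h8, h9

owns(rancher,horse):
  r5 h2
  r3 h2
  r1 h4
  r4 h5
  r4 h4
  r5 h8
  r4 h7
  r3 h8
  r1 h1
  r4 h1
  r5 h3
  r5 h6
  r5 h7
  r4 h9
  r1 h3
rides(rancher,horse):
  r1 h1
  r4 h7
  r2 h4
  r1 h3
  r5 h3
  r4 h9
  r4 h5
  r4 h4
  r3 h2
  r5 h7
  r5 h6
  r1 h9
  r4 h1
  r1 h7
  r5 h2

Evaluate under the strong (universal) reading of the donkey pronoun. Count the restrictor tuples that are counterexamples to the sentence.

"it" takes "a horse" as antecedent — a donkey pronoun bound across the clause boundary.
Strong reading: for every (r,h) with owns(r,h), rides(r,h).
Restrictor pairs: (r1,h1) ✓  (r1,h3) ✓  (r1,h4) ✗  (r3,h2) ✓  (r3,h8) ✗  (r4,h1) ✓  (r4,h4) ✓  (r4,h5) ✓  (r4,h7) ✓  (r4,h9) ✓  (r5,h2) ✓  (r5,h3) ✓  (r5,h6) ✓  (r5,h7) ✓  (r5,h8) ✗
Counterexamples (restrictor pairs failing the scope): 3.

3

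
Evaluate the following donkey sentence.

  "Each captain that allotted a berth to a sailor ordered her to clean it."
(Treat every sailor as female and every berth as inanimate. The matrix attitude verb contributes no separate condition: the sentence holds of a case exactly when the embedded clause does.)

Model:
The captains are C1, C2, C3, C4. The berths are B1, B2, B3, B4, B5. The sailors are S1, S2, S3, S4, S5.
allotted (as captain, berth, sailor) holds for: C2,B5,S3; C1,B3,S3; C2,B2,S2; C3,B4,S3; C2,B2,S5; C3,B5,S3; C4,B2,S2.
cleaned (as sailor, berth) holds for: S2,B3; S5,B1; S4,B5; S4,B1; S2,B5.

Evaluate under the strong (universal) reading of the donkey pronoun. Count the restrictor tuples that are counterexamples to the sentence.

7

"her" takes "a sailor" as antecedent and "it" takes "a berth"; both are donkey pronouns co-varying with the restrictor.
Strong reading: for every (c,b,s) with allotted(c,b,s), cleaned(s,b).
Restrictor triples: (C1,B3,S3)→cleaned(S3,B3) ✗  (C2,B2,S2)→cleaned(S2,B2) ✗  (C2,B2,S5)→cleaned(S5,B2) ✗  (C2,B5,S3)→cleaned(S3,B5) ✗  (C3,B4,S3)→cleaned(S3,B4) ✗  (C3,B5,S3)→cleaned(S3,B5) ✗  (C4,B2,S2)→cleaned(S2,B2) ✗
Counterexamples (restrictor triples failing the scope): 7.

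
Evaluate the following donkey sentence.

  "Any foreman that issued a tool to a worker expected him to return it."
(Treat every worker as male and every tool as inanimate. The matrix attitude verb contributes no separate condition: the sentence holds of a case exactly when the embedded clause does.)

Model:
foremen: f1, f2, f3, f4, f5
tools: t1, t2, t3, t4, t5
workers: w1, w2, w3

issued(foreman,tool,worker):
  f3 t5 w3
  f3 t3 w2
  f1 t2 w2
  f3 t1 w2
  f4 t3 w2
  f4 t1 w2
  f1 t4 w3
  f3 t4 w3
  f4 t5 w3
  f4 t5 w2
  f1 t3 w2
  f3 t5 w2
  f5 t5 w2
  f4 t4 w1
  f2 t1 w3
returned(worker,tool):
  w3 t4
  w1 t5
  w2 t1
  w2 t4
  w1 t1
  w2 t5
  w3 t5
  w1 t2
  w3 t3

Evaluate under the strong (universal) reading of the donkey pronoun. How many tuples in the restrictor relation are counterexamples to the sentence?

6

"him" takes "a worker" as antecedent and "it" takes "a tool"; both are donkey pronouns co-varying with the restrictor.
Strong reading: for every (f,t,w) with issued(f,t,w), returned(w,t).
Restrictor triples: (f1,t2,w2)→returned(w2,t2) ✗  (f1,t3,w2)→returned(w2,t3) ✗  (f1,t4,w3)→returned(w3,t4) ✓  (f2,t1,w3)→returned(w3,t1) ✗  (f3,t1,w2)→returned(w2,t1) ✓  (f3,t3,w2)→returned(w2,t3) ✗  (f3,t4,w3)→returned(w3,t4) ✓  (f3,t5,w2)→returned(w2,t5) ✓  (f3,t5,w3)→returned(w3,t5) ✓  (f4,t1,w2)→returned(w2,t1) ✓  (f4,t3,w2)→returned(w2,t3) ✗  (f4,t4,w1)→returned(w1,t4) ✗  (f4,t5,w2)→returned(w2,t5) ✓  (f4,t5,w3)→returned(w3,t5) ✓  (f5,t5,w2)→returned(w2,t5) ✓
Counterexamples (restrictor triples failing the scope): 6.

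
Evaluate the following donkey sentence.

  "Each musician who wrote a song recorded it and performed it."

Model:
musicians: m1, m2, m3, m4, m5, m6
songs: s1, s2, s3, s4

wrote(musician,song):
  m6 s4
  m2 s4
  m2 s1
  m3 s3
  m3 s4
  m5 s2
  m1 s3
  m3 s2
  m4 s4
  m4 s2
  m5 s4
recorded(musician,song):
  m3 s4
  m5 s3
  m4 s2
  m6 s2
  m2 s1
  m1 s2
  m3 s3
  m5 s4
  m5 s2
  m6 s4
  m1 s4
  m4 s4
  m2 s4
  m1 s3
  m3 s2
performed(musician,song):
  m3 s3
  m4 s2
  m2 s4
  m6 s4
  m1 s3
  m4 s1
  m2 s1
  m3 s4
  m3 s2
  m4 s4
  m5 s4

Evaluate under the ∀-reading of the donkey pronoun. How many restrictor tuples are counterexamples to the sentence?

1

"it" takes "a song" as antecedent — a donkey pronoun bound across the clause boundary.
Strong reading: for every (m,s) with wrote(m,s), recorded(m,s) ∧ performed(m,s).
Restrictor pairs: (m1,s3) ✓  (m2,s1) ✓  (m2,s4) ✓  (m3,s2) ✓  (m3,s3) ✓  (m3,s4) ✓  (m4,s2) ✓  (m4,s4) ✓  (m5,s2) ✗  (m5,s4) ✓  (m6,s4) ✓
Counterexamples (restrictor pairs failing the scope): 1.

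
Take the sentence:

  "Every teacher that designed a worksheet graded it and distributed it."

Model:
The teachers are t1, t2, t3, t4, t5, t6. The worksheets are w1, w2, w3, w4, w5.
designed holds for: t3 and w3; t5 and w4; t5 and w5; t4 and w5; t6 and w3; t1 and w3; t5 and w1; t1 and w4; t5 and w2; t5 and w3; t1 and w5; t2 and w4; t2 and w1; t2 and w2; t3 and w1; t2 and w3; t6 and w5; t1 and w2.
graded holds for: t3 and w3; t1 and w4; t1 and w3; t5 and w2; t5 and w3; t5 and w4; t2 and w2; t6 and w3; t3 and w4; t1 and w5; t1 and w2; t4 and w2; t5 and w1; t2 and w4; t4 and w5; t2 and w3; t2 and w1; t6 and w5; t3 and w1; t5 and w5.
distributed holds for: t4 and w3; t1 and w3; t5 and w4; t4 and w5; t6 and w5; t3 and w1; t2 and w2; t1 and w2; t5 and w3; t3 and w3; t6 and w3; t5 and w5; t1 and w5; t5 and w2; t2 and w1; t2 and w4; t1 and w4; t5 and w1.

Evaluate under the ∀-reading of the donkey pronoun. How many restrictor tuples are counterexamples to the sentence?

"it" takes "a worksheet" as antecedent — a donkey pronoun bound across the clause boundary.
Strong reading: for every (t,w) with designed(t,w), graded(t,w) ∧ distributed(t,w).
Restrictor pairs: (t1,w2) ✓  (t1,w3) ✓  (t1,w4) ✓  (t1,w5) ✓  (t2,w1) ✓  (t2,w2) ✓  (t2,w3) ✗  (t2,w4) ✓  (t3,w1) ✓  (t3,w3) ✓  (t4,w5) ✓  (t5,w1) ✓  (t5,w2) ✓  (t5,w3) ✓  (t5,w4) ✓  (t5,w5) ✓  (t6,w3) ✓  (t6,w5) ✓
Counterexamples (restrictor pairs failing the scope): 1.

1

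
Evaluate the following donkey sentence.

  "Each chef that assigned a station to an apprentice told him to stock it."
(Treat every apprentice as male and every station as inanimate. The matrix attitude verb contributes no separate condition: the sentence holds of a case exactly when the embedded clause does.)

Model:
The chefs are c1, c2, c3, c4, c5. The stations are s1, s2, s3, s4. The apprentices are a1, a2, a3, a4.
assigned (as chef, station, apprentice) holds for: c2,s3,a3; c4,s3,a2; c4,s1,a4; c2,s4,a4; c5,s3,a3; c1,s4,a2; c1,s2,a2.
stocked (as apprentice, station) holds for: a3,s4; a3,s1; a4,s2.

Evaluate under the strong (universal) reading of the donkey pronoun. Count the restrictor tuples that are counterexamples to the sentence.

7

"him" takes "an apprentice" as antecedent and "it" takes "a station"; both are donkey pronouns co-varying with the restrictor.
Strong reading: for every (c,s,a) with assigned(c,s,a), stocked(a,s).
Restrictor triples: (c1,s2,a2)→stocked(a2,s2) ✗  (c1,s4,a2)→stocked(a2,s4) ✗  (c2,s3,a3)→stocked(a3,s3) ✗  (c2,s4,a4)→stocked(a4,s4) ✗  (c4,s1,a4)→stocked(a4,s1) ✗  (c4,s3,a2)→stocked(a2,s3) ✗  (c5,s3,a3)→stocked(a3,s3) ✗
Counterexamples (restrictor triples failing the scope): 7.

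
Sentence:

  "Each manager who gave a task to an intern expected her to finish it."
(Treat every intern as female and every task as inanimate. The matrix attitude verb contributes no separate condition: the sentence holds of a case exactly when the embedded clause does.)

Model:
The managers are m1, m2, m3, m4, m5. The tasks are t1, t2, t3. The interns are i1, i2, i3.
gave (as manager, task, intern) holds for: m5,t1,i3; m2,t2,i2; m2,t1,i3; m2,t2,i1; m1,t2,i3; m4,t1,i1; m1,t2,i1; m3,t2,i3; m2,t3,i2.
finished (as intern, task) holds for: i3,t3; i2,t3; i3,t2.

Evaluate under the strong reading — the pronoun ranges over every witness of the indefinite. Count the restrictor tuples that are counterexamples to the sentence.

"her" takes "an intern" as antecedent and "it" takes "a task"; both are donkey pronouns co-varying with the restrictor.
Strong reading: for every (m,t,i) with gave(m,t,i), finished(i,t).
Restrictor triples: (m1,t2,i1)→finished(i1,t2) ✗  (m1,t2,i3)→finished(i3,t2) ✓  (m2,t1,i3)→finished(i3,t1) ✗  (m2,t2,i1)→finished(i1,t2) ✗  (m2,t2,i2)→finished(i2,t2) ✗  (m2,t3,i2)→finished(i2,t3) ✓  (m3,t2,i3)→finished(i3,t2) ✓  (m4,t1,i1)→finished(i1,t1) ✗  (m5,t1,i3)→finished(i3,t1) ✗
Counterexamples (restrictor triples failing the scope): 6.

6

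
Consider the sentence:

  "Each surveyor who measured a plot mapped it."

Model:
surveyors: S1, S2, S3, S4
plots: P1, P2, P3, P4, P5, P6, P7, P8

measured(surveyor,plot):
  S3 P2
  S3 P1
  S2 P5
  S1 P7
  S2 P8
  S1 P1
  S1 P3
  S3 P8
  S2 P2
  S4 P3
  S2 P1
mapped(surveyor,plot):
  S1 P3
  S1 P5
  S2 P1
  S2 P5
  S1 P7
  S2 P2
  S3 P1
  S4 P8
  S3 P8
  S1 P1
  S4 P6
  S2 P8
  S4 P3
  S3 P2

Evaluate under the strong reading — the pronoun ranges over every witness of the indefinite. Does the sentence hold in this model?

"it" takes "a plot" as antecedent — a donkey pronoun bound across the clause boundary.
Strong reading: for every (s,p) with measured(s,p), mapped(s,p).
Restrictor pairs: (S1,P1) ✓  (S1,P3) ✓  (S1,P7) ✓  (S2,P1) ✓  (S2,P2) ✓  (S2,P5) ✓  (S2,P8) ✓  (S3,P1) ✓  (S3,P2) ✓  (S3,P8) ✓  (S4,P3) ✓
Every restrictor pair satisfies the scope.

True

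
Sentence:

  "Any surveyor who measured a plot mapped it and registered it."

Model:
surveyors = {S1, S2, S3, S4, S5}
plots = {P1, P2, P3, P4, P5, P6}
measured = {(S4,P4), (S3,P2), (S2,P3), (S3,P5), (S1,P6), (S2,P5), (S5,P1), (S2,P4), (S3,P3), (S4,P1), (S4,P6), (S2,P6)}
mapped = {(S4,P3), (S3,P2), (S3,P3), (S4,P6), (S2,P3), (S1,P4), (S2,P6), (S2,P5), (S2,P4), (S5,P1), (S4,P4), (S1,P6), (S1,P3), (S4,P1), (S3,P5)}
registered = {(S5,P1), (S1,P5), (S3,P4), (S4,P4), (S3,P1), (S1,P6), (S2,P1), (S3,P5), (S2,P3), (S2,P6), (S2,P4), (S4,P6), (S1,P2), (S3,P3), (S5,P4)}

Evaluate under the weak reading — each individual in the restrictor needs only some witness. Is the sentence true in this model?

"it" takes "a plot" as antecedent — a donkey pronoun bound across the clause boundary.
Weak reading: every surveyor s with some measured-plot has at least one measured-plot p such that mapped(s,p) ∧ registered(s,p).
Per surveyor: S1:✓  S2:✓  S3:✓  S4:✓  S5:✓
Every surveyor in the restrictor has a witness.

True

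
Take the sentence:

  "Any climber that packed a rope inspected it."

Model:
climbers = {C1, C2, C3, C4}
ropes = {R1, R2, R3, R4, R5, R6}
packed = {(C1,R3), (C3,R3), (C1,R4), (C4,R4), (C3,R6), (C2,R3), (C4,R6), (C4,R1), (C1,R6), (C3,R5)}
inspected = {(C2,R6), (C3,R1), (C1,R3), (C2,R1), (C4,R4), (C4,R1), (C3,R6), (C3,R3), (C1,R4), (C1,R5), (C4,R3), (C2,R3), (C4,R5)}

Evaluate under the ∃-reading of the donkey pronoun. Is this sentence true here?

"it" takes "a rope" as antecedent — a donkey pronoun bound across the clause boundary.
Weak reading: every climber c with some packed-rope has at least one packed-rope r such that inspected(c,r).
Per climber: C1:✓  C2:✓  C3:✓  C4:✓
Every climber in the restrictor has a witness.

True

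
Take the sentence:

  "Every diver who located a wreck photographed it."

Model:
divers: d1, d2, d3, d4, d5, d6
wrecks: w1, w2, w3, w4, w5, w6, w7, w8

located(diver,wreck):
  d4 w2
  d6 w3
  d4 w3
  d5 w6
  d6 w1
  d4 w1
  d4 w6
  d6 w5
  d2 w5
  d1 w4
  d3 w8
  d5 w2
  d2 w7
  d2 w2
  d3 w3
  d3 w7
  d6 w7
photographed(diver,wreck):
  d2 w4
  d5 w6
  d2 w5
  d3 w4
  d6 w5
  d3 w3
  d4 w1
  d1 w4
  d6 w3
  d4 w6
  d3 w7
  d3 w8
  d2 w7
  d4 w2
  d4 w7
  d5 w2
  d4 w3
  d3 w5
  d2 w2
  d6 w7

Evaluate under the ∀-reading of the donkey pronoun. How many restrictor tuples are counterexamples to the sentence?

1

"it" takes "a wreck" as antecedent — a donkey pronoun bound across the clause boundary.
Strong reading: for every (d,w) with located(d,w), photographed(d,w).
Restrictor pairs: (d1,w4) ✓  (d2,w2) ✓  (d2,w5) ✓  (d2,w7) ✓  (d3,w3) ✓  (d3,w7) ✓  (d3,w8) ✓  (d4,w1) ✓  (d4,w2) ✓  (d4,w3) ✓  (d4,w6) ✓  (d5,w2) ✓  (d5,w6) ✓  (d6,w1) ✗  (d6,w3) ✓  (d6,w5) ✓  (d6,w7) ✓
Counterexamples (restrictor pairs failing the scope): 1.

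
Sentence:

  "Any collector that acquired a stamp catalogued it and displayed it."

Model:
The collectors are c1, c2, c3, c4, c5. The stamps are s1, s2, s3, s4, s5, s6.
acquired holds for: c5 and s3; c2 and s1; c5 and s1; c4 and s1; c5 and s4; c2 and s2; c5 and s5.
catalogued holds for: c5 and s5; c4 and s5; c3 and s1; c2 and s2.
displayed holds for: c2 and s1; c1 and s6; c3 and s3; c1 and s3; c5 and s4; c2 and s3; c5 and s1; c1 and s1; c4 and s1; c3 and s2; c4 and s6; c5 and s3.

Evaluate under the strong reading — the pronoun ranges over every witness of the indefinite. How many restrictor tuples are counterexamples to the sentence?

"it" takes "a stamp" as antecedent — a donkey pronoun bound across the clause boundary.
Strong reading: for every (c,s) with acquired(c,s), catalogued(c,s) ∧ displayed(c,s).
Restrictor pairs: (c2,s1) ✗  (c2,s2) ✗  (c4,s1) ✗  (c5,s1) ✗  (c5,s3) ✗  (c5,s4) ✗  (c5,s5) ✗
Counterexamples (restrictor pairs failing the scope): 7.

7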